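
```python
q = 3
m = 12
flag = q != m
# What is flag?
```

Answer: True

Derivation:
Trace (tracking flag):
q = 3  # -> q = 3
m = 12  # -> m = 12
flag = q != m  # -> flag = True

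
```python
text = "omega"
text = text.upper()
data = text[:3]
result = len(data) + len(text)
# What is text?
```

Trace (tracking text):
text = 'omega'  # -> text = 'omega'
text = text.upper()  # -> text = 'OMEGA'
data = text[:3]  # -> data = 'OME'
result = len(data) + len(text)  # -> result = 8

Answer: 'OMEGA'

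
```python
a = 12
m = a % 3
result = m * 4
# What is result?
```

Trace (tracking result):
a = 12  # -> a = 12
m = a % 3  # -> m = 0
result = m * 4  # -> result = 0

Answer: 0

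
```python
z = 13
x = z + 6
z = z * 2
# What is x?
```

Answer: 19

Derivation:
Trace (tracking x):
z = 13  # -> z = 13
x = z + 6  # -> x = 19
z = z * 2  # -> z = 26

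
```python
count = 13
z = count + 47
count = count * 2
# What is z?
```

Answer: 60

Derivation:
Trace (tracking z):
count = 13  # -> count = 13
z = count + 47  # -> z = 60
count = count * 2  # -> count = 26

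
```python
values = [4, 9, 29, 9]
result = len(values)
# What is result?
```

Trace (tracking result):
values = [4, 9, 29, 9]  # -> values = [4, 9, 29, 9]
result = len(values)  # -> result = 4

Answer: 4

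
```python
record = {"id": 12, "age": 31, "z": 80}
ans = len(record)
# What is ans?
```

Trace (tracking ans):
record = {'id': 12, 'age': 31, 'z': 80}  # -> record = {'id': 12, 'age': 31, 'z': 80}
ans = len(record)  # -> ans = 3

Answer: 3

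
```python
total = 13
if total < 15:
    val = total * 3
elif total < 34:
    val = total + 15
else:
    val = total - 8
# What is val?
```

Answer: 39

Derivation:
Trace (tracking val):
total = 13  # -> total = 13
if total < 15:  # condition is True
    val = total * 3  # -> val = 39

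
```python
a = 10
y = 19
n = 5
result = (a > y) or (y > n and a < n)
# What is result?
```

Trace (tracking result):
a = 10  # -> a = 10
y = 19  # -> y = 19
n = 5  # -> n = 5
result = a > y or (y > n and a < n)  # -> result = False

Answer: False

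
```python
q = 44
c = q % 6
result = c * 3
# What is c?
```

Trace (tracking c):
q = 44  # -> q = 44
c = q % 6  # -> c = 2
result = c * 3  # -> result = 6

Answer: 2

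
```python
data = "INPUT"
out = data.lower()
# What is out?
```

Answer: 'input'

Derivation:
Trace (tracking out):
data = 'INPUT'  # -> data = 'INPUT'
out = data.lower()  # -> out = 'input'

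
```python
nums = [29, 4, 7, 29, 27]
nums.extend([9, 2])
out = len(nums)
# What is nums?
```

Trace (tracking nums):
nums = [29, 4, 7, 29, 27]  # -> nums = [29, 4, 7, 29, 27]
nums.extend([9, 2])  # -> nums = [29, 4, 7, 29, 27, 9, 2]
out = len(nums)  # -> out = 7

Answer: [29, 4, 7, 29, 27, 9, 2]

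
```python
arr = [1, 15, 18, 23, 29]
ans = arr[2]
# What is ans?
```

Answer: 18

Derivation:
Trace (tracking ans):
arr = [1, 15, 18, 23, 29]  # -> arr = [1, 15, 18, 23, 29]
ans = arr[2]  # -> ans = 18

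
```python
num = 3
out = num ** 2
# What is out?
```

Answer: 9

Derivation:
Trace (tracking out):
num = 3  # -> num = 3
out = num ** 2  # -> out = 9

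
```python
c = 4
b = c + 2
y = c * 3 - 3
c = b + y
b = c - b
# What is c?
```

Trace (tracking c):
c = 4  # -> c = 4
b = c + 2  # -> b = 6
y = c * 3 - 3  # -> y = 9
c = b + y  # -> c = 15
b = c - b  # -> b = 9

Answer: 15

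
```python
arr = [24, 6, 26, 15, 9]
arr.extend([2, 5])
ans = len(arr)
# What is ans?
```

Answer: 7

Derivation:
Trace (tracking ans):
arr = [24, 6, 26, 15, 9]  # -> arr = [24, 6, 26, 15, 9]
arr.extend([2, 5])  # -> arr = [24, 6, 26, 15, 9, 2, 5]
ans = len(arr)  # -> ans = 7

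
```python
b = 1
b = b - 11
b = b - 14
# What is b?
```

Answer: -24

Derivation:
Trace (tracking b):
b = 1  # -> b = 1
b = b - 11  # -> b = -10
b = b - 14  # -> b = -24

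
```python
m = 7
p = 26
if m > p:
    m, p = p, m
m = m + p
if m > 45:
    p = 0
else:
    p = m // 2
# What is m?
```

Trace (tracking m):
m = 7  # -> m = 7
p = 26  # -> p = 26
if m > p:  # condition is False
m = m + p  # -> m = 33
if m > 45:  # condition is False
else:
    p = m // 2  # -> p = 16

Answer: 33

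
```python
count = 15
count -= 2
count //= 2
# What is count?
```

Answer: 6

Derivation:
Trace (tracking count):
count = 15  # -> count = 15
count -= 2  # -> count = 13
count //= 2  # -> count = 6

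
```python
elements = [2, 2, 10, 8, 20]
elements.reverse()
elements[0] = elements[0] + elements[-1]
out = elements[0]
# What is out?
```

Trace (tracking out):
elements = [2, 2, 10, 8, 20]  # -> elements = [2, 2, 10, 8, 20]
elements.reverse()  # -> elements = [20, 8, 10, 2, 2]
elements[0] = elements[0] + elements[-1]  # -> elements = [22, 8, 10, 2, 2]
out = elements[0]  # -> out = 22

Answer: 22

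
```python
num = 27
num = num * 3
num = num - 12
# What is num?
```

Answer: 69

Derivation:
Trace (tracking num):
num = 27  # -> num = 27
num = num * 3  # -> num = 81
num = num - 12  # -> num = 69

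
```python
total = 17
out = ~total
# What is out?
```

Trace (tracking out):
total = 17  # -> total = 17
out = ~total  # -> out = -18

Answer: -18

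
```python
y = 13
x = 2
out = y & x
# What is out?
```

Answer: 0

Derivation:
Trace (tracking out):
y = 13  # -> y = 13
x = 2  # -> x = 2
out = y & x  # -> out = 0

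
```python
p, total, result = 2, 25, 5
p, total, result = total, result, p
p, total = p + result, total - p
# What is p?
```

Answer: 27

Derivation:
Trace (tracking p):
p, total, result = (2, 25, 5)  # -> p = 2, total = 25, result = 5
p, total, result = (total, result, p)  # -> p = 25, total = 5, result = 2
p, total = (p + result, total - p)  # -> p = 27, total = -20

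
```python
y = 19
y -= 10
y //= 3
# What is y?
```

Trace (tracking y):
y = 19  # -> y = 19
y -= 10  # -> y = 9
y //= 3  # -> y = 3

Answer: 3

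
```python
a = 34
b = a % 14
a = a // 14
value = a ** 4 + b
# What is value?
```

Answer: 22

Derivation:
Trace (tracking value):
a = 34  # -> a = 34
b = a % 14  # -> b = 6
a = a // 14  # -> a = 2
value = a ** 4 + b  # -> value = 22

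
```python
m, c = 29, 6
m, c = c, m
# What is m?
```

Answer: 6

Derivation:
Trace (tracking m):
m, c = (29, 6)  # -> m = 29, c = 6
m, c = (c, m)  # -> m = 6, c = 29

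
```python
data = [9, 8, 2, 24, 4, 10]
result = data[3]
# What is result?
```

Trace (tracking result):
data = [9, 8, 2, 24, 4, 10]  # -> data = [9, 8, 2, 24, 4, 10]
result = data[3]  # -> result = 24

Answer: 24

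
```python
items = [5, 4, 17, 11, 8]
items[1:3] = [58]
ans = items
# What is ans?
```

Trace (tracking ans):
items = [5, 4, 17, 11, 8]  # -> items = [5, 4, 17, 11, 8]
items[1:3] = [58]  # -> items = [5, 58, 11, 8]
ans = items  # -> ans = [5, 58, 11, 8]

Answer: [5, 58, 11, 8]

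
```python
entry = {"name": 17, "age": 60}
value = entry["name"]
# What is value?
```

Answer: 17

Derivation:
Trace (tracking value):
entry = {'name': 17, 'age': 60}  # -> entry = {'name': 17, 'age': 60}
value = entry['name']  # -> value = 17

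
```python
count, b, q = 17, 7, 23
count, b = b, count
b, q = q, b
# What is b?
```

Answer: 23

Derivation:
Trace (tracking b):
count, b, q = (17, 7, 23)  # -> count = 17, b = 7, q = 23
count, b = (b, count)  # -> count = 7, b = 17
b, q = (q, b)  # -> b = 23, q = 17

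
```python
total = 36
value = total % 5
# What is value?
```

Answer: 1

Derivation:
Trace (tracking value):
total = 36  # -> total = 36
value = total % 5  # -> value = 1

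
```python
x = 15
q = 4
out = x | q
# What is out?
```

Answer: 15

Derivation:
Trace (tracking out):
x = 15  # -> x = 15
q = 4  # -> q = 4
out = x | q  # -> out = 15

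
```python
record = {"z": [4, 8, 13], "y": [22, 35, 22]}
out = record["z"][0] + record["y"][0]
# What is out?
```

Trace (tracking out):
record = {'z': [4, 8, 13], 'y': [22, 35, 22]}  # -> record = {'z': [4, 8, 13], 'y': [22, 35, 22]}
out = record['z'][0] + record['y'][0]  # -> out = 26

Answer: 26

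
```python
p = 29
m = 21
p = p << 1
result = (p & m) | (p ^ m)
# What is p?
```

Trace (tracking p):
p = 29  # -> p = 29
m = 21  # -> m = 21
p = p << 1  # -> p = 58
result = p & m | p ^ m  # -> result = 63

Answer: 58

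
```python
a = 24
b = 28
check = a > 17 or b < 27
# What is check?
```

Answer: True

Derivation:
Trace (tracking check):
a = 24  # -> a = 24
b = 28  # -> b = 28
check = a > 17 or b < 27  # -> check = True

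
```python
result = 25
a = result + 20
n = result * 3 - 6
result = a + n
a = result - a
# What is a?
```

Trace (tracking a):
result = 25  # -> result = 25
a = result + 20  # -> a = 45
n = result * 3 - 6  # -> n = 69
result = a + n  # -> result = 114
a = result - a  # -> a = 69

Answer: 69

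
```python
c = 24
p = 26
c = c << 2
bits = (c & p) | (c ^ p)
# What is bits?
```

Answer: 122

Derivation:
Trace (tracking bits):
c = 24  # -> c = 24
p = 26  # -> p = 26
c = c << 2  # -> c = 96
bits = c & p | c ^ p  # -> bits = 122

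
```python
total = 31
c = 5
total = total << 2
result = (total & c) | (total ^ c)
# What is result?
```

Trace (tracking result):
total = 31  # -> total = 31
c = 5  # -> c = 5
total = total << 2  # -> total = 124
result = total & c | total ^ c  # -> result = 125

Answer: 125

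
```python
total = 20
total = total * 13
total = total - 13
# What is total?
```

Trace (tracking total):
total = 20  # -> total = 20
total = total * 13  # -> total = 260
total = total - 13  # -> total = 247

Answer: 247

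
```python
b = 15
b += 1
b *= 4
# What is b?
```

Answer: 64

Derivation:
Trace (tracking b):
b = 15  # -> b = 15
b += 1  # -> b = 16
b *= 4  # -> b = 64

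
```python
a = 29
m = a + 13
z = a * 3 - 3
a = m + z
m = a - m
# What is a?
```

Trace (tracking a):
a = 29  # -> a = 29
m = a + 13  # -> m = 42
z = a * 3 - 3  # -> z = 84
a = m + z  # -> a = 126
m = a - m  # -> m = 84

Answer: 126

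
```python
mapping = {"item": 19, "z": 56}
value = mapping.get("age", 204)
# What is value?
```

Trace (tracking value):
mapping = {'item': 19, 'z': 56}  # -> mapping = {'item': 19, 'z': 56}
value = mapping.get('age', 204)  # -> value = 204

Answer: 204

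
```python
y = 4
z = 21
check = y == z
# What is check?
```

Trace (tracking check):
y = 4  # -> y = 4
z = 21  # -> z = 21
check = y == z  # -> check = False

Answer: False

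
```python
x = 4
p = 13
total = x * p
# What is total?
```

Answer: 52

Derivation:
Trace (tracking total):
x = 4  # -> x = 4
p = 13  # -> p = 13
total = x * p  # -> total = 52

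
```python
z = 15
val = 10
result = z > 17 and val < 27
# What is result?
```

Trace (tracking result):
z = 15  # -> z = 15
val = 10  # -> val = 10
result = z > 17 and val < 27  # -> result = False

Answer: False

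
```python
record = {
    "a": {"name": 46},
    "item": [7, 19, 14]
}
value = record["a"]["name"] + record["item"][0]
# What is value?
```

Trace (tracking value):
record = {'a': {'name': 46}, 'item': [7, 19, 14]}  # -> record = {'a': {'name': 46}, 'item': [7, 19, 14]}
value = record['a']['name'] + record['item'][0]  # -> value = 53

Answer: 53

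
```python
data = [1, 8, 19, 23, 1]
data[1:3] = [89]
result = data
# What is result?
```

Trace (tracking result):
data = [1, 8, 19, 23, 1]  # -> data = [1, 8, 19, 23, 1]
data[1:3] = [89]  # -> data = [1, 89, 23, 1]
result = data  # -> result = [1, 89, 23, 1]

Answer: [1, 89, 23, 1]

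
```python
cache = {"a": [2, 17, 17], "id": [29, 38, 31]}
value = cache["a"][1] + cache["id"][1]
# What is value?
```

Trace (tracking value):
cache = {'a': [2, 17, 17], 'id': [29, 38, 31]}  # -> cache = {'a': [2, 17, 17], 'id': [29, 38, 31]}
value = cache['a'][1] + cache['id'][1]  # -> value = 55

Answer: 55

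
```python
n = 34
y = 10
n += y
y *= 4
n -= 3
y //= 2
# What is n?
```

Trace (tracking n):
n = 34  # -> n = 34
y = 10  # -> y = 10
n += y  # -> n = 44
y *= 4  # -> y = 40
n -= 3  # -> n = 41
y //= 2  # -> y = 20

Answer: 41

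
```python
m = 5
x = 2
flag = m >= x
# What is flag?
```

Trace (tracking flag):
m = 5  # -> m = 5
x = 2  # -> x = 2
flag = m >= x  # -> flag = True

Answer: True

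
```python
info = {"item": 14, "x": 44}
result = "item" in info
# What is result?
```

Trace (tracking result):
info = {'item': 14, 'x': 44}  # -> info = {'item': 14, 'x': 44}
result = 'item' in info  # -> result = True

Answer: True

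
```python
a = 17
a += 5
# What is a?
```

Trace (tracking a):
a = 17  # -> a = 17
a += 5  # -> a = 22

Answer: 22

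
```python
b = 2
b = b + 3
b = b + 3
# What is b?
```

Answer: 8

Derivation:
Trace (tracking b):
b = 2  # -> b = 2
b = b + 3  # -> b = 5
b = b + 3  # -> b = 8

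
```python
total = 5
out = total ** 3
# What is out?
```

Trace (tracking out):
total = 5  # -> total = 5
out = total ** 3  # -> out = 125

Answer: 125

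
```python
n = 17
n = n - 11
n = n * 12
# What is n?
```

Answer: 72

Derivation:
Trace (tracking n):
n = 17  # -> n = 17
n = n - 11  # -> n = 6
n = n * 12  # -> n = 72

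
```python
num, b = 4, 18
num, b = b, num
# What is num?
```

Answer: 18

Derivation:
Trace (tracking num):
num, b = (4, 18)  # -> num = 4, b = 18
num, b = (b, num)  # -> num = 18, b = 4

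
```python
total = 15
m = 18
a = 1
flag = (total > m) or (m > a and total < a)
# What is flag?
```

Answer: False

Derivation:
Trace (tracking flag):
total = 15  # -> total = 15
m = 18  # -> m = 18
a = 1  # -> a = 1
flag = total > m or (m > a and total < a)  # -> flag = False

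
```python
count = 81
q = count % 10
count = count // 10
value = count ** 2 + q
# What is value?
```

Trace (tracking value):
count = 81  # -> count = 81
q = count % 10  # -> q = 1
count = count // 10  # -> count = 8
value = count ** 2 + q  # -> value = 65

Answer: 65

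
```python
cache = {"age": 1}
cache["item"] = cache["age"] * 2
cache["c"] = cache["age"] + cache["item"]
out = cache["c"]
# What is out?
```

Trace (tracking out):
cache = {'age': 1}  # -> cache = {'age': 1}
cache['item'] = cache['age'] * 2  # -> cache = {'age': 1, 'item': 2}
cache['c'] = cache['age'] + cache['item']  # -> cache = {'age': 1, 'item': 2, 'c': 3}
out = cache['c']  # -> out = 3

Answer: 3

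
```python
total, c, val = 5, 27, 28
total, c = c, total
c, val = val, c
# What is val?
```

Trace (tracking val):
total, c, val = (5, 27, 28)  # -> total = 5, c = 27, val = 28
total, c = (c, total)  # -> total = 27, c = 5
c, val = (val, c)  # -> c = 28, val = 5

Answer: 5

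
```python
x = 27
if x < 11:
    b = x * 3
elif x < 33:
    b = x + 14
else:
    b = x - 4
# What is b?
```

Trace (tracking b):
x = 27  # -> x = 27
if x < 11:  # condition is False
elif x < 33:  # condition is True
    b = x + 14  # -> b = 41

Answer: 41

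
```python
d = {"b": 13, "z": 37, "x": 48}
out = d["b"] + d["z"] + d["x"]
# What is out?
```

Trace (tracking out):
d = {'b': 13, 'z': 37, 'x': 48}  # -> d = {'b': 13, 'z': 37, 'x': 48}
out = d['b'] + d['z'] + d['x']  # -> out = 98

Answer: 98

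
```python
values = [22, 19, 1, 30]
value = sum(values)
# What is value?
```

Answer: 72

Derivation:
Trace (tracking value):
values = [22, 19, 1, 30]  # -> values = [22, 19, 1, 30]
value = sum(values)  # -> value = 72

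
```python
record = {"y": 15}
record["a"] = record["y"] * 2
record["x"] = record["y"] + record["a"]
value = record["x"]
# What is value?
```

Answer: 45

Derivation:
Trace (tracking value):
record = {'y': 15}  # -> record = {'y': 15}
record['a'] = record['y'] * 2  # -> record = {'y': 15, 'a': 30}
record['x'] = record['y'] + record['a']  # -> record = {'y': 15, 'a': 30, 'x': 45}
value = record['x']  # -> value = 45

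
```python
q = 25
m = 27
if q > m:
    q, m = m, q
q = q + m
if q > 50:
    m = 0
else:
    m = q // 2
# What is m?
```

Trace (tracking m):
q = 25  # -> q = 25
m = 27  # -> m = 27
if q > m:  # condition is False
q = q + m  # -> q = 52
if q > 50:  # condition is True
    m = 0  # -> m = 0

Answer: 0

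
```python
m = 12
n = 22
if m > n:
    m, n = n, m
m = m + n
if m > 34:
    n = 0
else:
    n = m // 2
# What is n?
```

Answer: 17

Derivation:
Trace (tracking n):
m = 12  # -> m = 12
n = 22  # -> n = 22
if m > n:  # condition is False
m = m + n  # -> m = 34
if m > 34:  # condition is False
else:
    n = m // 2  # -> n = 17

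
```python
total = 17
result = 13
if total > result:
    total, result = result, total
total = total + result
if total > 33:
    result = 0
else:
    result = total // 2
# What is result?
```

Answer: 15

Derivation:
Trace (tracking result):
total = 17  # -> total = 17
result = 13  # -> result = 13
if total > result:  # condition is True
    total, result = (result, total)  # -> total = 13, result = 17
total = total + result  # -> total = 30
if total > 33:  # condition is False
else:
    result = total // 2  # -> result = 15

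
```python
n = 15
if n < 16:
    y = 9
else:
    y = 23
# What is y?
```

Answer: 9

Derivation:
Trace (tracking y):
n = 15  # -> n = 15
if n < 16:  # condition is True
    y = 9  # -> y = 9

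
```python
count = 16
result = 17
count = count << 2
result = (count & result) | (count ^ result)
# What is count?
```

Trace (tracking count):
count = 16  # -> count = 16
result = 17  # -> result = 17
count = count << 2  # -> count = 64
result = count & result | count ^ result  # -> result = 81

Answer: 64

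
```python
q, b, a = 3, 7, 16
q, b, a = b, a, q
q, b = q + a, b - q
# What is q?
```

Answer: 10

Derivation:
Trace (tracking q):
q, b, a = (3, 7, 16)  # -> q = 3, b = 7, a = 16
q, b, a = (b, a, q)  # -> q = 7, b = 16, a = 3
q, b = (q + a, b - q)  # -> q = 10, b = 9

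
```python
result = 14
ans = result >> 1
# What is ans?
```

Answer: 7

Derivation:
Trace (tracking ans):
result = 14  # -> result = 14
ans = result >> 1  # -> ans = 7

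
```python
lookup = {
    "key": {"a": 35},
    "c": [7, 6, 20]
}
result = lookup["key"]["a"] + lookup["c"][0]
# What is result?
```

Answer: 42

Derivation:
Trace (tracking result):
lookup = {'key': {'a': 35}, 'c': [7, 6, 20]}  # -> lookup = {'key': {'a': 35}, 'c': [7, 6, 20]}
result = lookup['key']['a'] + lookup['c'][0]  # -> result = 42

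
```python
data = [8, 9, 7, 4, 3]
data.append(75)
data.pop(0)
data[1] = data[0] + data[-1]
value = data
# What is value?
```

Trace (tracking value):
data = [8, 9, 7, 4, 3]  # -> data = [8, 9, 7, 4, 3]
data.append(75)  # -> data = [8, 9, 7, 4, 3, 75]
data.pop(0)  # -> data = [9, 7, 4, 3, 75]
data[1] = data[0] + data[-1]  # -> data = [9, 84, 4, 3, 75]
value = data  # -> value = [9, 84, 4, 3, 75]

Answer: [9, 84, 4, 3, 75]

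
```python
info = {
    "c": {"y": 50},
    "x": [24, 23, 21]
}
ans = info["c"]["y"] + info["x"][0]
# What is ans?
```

Trace (tracking ans):
info = {'c': {'y': 50}, 'x': [24, 23, 21]}  # -> info = {'c': {'y': 50}, 'x': [24, 23, 21]}
ans = info['c']['y'] + info['x'][0]  # -> ans = 74

Answer: 74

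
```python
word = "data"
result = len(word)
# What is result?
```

Trace (tracking result):
word = 'data'  # -> word = 'data'
result = len(word)  # -> result = 4

Answer: 4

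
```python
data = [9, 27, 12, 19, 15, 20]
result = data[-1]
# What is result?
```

Trace (tracking result):
data = [9, 27, 12, 19, 15, 20]  # -> data = [9, 27, 12, 19, 15, 20]
result = data[-1]  # -> result = 20

Answer: 20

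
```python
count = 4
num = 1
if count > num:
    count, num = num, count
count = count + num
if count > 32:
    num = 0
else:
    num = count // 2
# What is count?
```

Answer: 5

Derivation:
Trace (tracking count):
count = 4  # -> count = 4
num = 1  # -> num = 1
if count > num:  # condition is True
    count, num = (num, count)  # -> count = 1, num = 4
count = count + num  # -> count = 5
if count > 32:  # condition is False
else:
    num = count // 2  # -> num = 2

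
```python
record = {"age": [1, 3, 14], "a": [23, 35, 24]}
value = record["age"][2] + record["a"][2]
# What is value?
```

Answer: 38

Derivation:
Trace (tracking value):
record = {'age': [1, 3, 14], 'a': [23, 35, 24]}  # -> record = {'age': [1, 3, 14], 'a': [23, 35, 24]}
value = record['age'][2] + record['a'][2]  # -> value = 38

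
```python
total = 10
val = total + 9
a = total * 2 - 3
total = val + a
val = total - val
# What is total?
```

Answer: 36

Derivation:
Trace (tracking total):
total = 10  # -> total = 10
val = total + 9  # -> val = 19
a = total * 2 - 3  # -> a = 17
total = val + a  # -> total = 36
val = total - val  # -> val = 17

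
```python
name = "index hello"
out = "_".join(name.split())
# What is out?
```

Trace (tracking out):
name = 'index hello'  # -> name = 'index hello'
out = '_'.join(name.split())  # -> out = 'index_hello'

Answer: 'index_hello'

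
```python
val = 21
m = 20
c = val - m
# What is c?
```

Trace (tracking c):
val = 21  # -> val = 21
m = 20  # -> m = 20
c = val - m  # -> c = 1

Answer: 1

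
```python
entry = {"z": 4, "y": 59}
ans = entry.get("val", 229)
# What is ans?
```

Trace (tracking ans):
entry = {'z': 4, 'y': 59}  # -> entry = {'z': 4, 'y': 59}
ans = entry.get('val', 229)  # -> ans = 229

Answer: 229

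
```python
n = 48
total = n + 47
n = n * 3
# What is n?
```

Trace (tracking n):
n = 48  # -> n = 48
total = n + 47  # -> total = 95
n = n * 3  # -> n = 144

Answer: 144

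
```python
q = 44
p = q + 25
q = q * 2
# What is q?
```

Trace (tracking q):
q = 44  # -> q = 44
p = q + 25  # -> p = 69
q = q * 2  # -> q = 88

Answer: 88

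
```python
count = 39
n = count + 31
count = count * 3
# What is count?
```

Trace (tracking count):
count = 39  # -> count = 39
n = count + 31  # -> n = 70
count = count * 3  # -> count = 117

Answer: 117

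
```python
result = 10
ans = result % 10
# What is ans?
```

Trace (tracking ans):
result = 10  # -> result = 10
ans = result % 10  # -> ans = 0

Answer: 0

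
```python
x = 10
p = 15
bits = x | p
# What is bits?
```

Trace (tracking bits):
x = 10  # -> x = 10
p = 15  # -> p = 15
bits = x | p  # -> bits = 15

Answer: 15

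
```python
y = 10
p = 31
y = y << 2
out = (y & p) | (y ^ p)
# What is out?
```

Answer: 63

Derivation:
Trace (tracking out):
y = 10  # -> y = 10
p = 31  # -> p = 31
y = y << 2  # -> y = 40
out = y & p | y ^ p  # -> out = 63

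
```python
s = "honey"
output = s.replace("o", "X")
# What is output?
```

Trace (tracking output):
s = 'honey'  # -> s = 'honey'
output = s.replace('o', 'X')  # -> output = 'hXney'

Answer: 'hXney'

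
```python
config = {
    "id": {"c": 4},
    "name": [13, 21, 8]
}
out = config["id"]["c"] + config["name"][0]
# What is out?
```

Answer: 17

Derivation:
Trace (tracking out):
config = {'id': {'c': 4}, 'name': [13, 21, 8]}  # -> config = {'id': {'c': 4}, 'name': [13, 21, 8]}
out = config['id']['c'] + config['name'][0]  # -> out = 17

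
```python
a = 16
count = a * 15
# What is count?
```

Answer: 240

Derivation:
Trace (tracking count):
a = 16  # -> a = 16
count = a * 15  # -> count = 240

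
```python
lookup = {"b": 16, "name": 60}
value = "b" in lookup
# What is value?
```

Answer: True

Derivation:
Trace (tracking value):
lookup = {'b': 16, 'name': 60}  # -> lookup = {'b': 16, 'name': 60}
value = 'b' in lookup  # -> value = True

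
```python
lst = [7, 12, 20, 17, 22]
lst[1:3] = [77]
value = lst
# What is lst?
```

Trace (tracking lst):
lst = [7, 12, 20, 17, 22]  # -> lst = [7, 12, 20, 17, 22]
lst[1:3] = [77]  # -> lst = [7, 77, 17, 22]
value = lst  # -> value = [7, 77, 17, 22]

Answer: [7, 77, 17, 22]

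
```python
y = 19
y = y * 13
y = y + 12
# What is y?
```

Trace (tracking y):
y = 19  # -> y = 19
y = y * 13  # -> y = 247
y = y + 12  # -> y = 259

Answer: 259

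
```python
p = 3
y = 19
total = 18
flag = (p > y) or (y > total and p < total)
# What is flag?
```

Trace (tracking flag):
p = 3  # -> p = 3
y = 19  # -> y = 19
total = 18  # -> total = 18
flag = p > y or (y > total and p < total)  # -> flag = True

Answer: True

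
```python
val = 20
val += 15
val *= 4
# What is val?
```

Answer: 140

Derivation:
Trace (tracking val):
val = 20  # -> val = 20
val += 15  # -> val = 35
val *= 4  # -> val = 140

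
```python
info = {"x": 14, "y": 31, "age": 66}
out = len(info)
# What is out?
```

Trace (tracking out):
info = {'x': 14, 'y': 31, 'age': 66}  # -> info = {'x': 14, 'y': 31, 'age': 66}
out = len(info)  # -> out = 3

Answer: 3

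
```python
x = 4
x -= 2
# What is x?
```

Trace (tracking x):
x = 4  # -> x = 4
x -= 2  # -> x = 2

Answer: 2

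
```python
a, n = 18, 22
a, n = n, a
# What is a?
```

Trace (tracking a):
a, n = (18, 22)  # -> a = 18, n = 22
a, n = (n, a)  # -> a = 22, n = 18

Answer: 22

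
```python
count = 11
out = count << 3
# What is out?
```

Trace (tracking out):
count = 11  # -> count = 11
out = count << 3  # -> out = 88

Answer: 88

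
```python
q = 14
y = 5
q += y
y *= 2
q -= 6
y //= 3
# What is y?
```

Answer: 3

Derivation:
Trace (tracking y):
q = 14  # -> q = 14
y = 5  # -> y = 5
q += y  # -> q = 19
y *= 2  # -> y = 10
q -= 6  # -> q = 13
y //= 3  # -> y = 3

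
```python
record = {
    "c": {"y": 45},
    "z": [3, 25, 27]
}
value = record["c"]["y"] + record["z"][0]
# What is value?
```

Answer: 48

Derivation:
Trace (tracking value):
record = {'c': {'y': 45}, 'z': [3, 25, 27]}  # -> record = {'c': {'y': 45}, 'z': [3, 25, 27]}
value = record['c']['y'] + record['z'][0]  # -> value = 48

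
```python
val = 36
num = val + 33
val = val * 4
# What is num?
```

Answer: 69

Derivation:
Trace (tracking num):
val = 36  # -> val = 36
num = val + 33  # -> num = 69
val = val * 4  # -> val = 144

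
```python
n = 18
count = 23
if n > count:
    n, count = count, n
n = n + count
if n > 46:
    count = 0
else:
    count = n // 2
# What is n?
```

Trace (tracking n):
n = 18  # -> n = 18
count = 23  # -> count = 23
if n > count:  # condition is False
n = n + count  # -> n = 41
if n > 46:  # condition is False
else:
    count = n // 2  # -> count = 20

Answer: 41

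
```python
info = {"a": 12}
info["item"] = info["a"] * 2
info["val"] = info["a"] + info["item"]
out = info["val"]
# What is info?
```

Trace (tracking info):
info = {'a': 12}  # -> info = {'a': 12}
info['item'] = info['a'] * 2  # -> info = {'a': 12, 'item': 24}
info['val'] = info['a'] + info['item']  # -> info = {'a': 12, 'item': 24, 'val': 36}
out = info['val']  # -> out = 36

Answer: {'a': 12, 'item': 24, 'val': 36}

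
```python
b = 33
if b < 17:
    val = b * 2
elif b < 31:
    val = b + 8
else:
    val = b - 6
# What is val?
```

Answer: 27

Derivation:
Trace (tracking val):
b = 33  # -> b = 33
if b < 17:  # condition is False
elif b < 31:  # condition is False
else:
    val = b - 6  # -> val = 27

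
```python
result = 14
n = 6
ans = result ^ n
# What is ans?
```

Answer: 8

Derivation:
Trace (tracking ans):
result = 14  # -> result = 14
n = 6  # -> n = 6
ans = result ^ n  # -> ans = 8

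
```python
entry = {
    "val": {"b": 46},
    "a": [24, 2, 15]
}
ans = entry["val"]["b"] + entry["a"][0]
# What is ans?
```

Answer: 70

Derivation:
Trace (tracking ans):
entry = {'val': {'b': 46}, 'a': [24, 2, 15]}  # -> entry = {'val': {'b': 46}, 'a': [24, 2, 15]}
ans = entry['val']['b'] + entry['a'][0]  # -> ans = 70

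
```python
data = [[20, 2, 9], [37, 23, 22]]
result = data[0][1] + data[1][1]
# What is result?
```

Answer: 25

Derivation:
Trace (tracking result):
data = [[20, 2, 9], [37, 23, 22]]  # -> data = [[20, 2, 9], [37, 23, 22]]
result = data[0][1] + data[1][1]  # -> result = 25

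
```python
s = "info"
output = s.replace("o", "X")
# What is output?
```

Trace (tracking output):
s = 'info'  # -> s = 'info'
output = s.replace('o', 'X')  # -> output = 'infX'

Answer: 'infX'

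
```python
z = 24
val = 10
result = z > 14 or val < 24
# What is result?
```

Answer: True

Derivation:
Trace (tracking result):
z = 24  # -> z = 24
val = 10  # -> val = 10
result = z > 14 or val < 24  # -> result = True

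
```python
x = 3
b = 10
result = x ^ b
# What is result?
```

Answer: 9

Derivation:
Trace (tracking result):
x = 3  # -> x = 3
b = 10  # -> b = 10
result = x ^ b  # -> result = 9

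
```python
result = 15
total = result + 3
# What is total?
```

Answer: 18

Derivation:
Trace (tracking total):
result = 15  # -> result = 15
total = result + 3  # -> total = 18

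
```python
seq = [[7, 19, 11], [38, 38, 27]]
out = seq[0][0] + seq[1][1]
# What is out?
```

Answer: 45

Derivation:
Trace (tracking out):
seq = [[7, 19, 11], [38, 38, 27]]  # -> seq = [[7, 19, 11], [38, 38, 27]]
out = seq[0][0] + seq[1][1]  # -> out = 45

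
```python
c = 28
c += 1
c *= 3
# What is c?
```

Answer: 87

Derivation:
Trace (tracking c):
c = 28  # -> c = 28
c += 1  # -> c = 29
c *= 3  # -> c = 87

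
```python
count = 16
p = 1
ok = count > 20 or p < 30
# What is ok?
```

Trace (tracking ok):
count = 16  # -> count = 16
p = 1  # -> p = 1
ok = count > 20 or p < 30  # -> ok = True

Answer: True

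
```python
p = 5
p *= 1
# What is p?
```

Answer: 5

Derivation:
Trace (tracking p):
p = 5  # -> p = 5
p *= 1  # -> p = 5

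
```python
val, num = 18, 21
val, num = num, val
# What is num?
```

Trace (tracking num):
val, num = (18, 21)  # -> val = 18, num = 21
val, num = (num, val)  # -> val = 21, num = 18

Answer: 18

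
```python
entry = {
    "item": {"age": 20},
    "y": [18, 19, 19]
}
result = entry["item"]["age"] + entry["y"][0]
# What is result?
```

Answer: 38

Derivation:
Trace (tracking result):
entry = {'item': {'age': 20}, 'y': [18, 19, 19]}  # -> entry = {'item': {'age': 20}, 'y': [18, 19, 19]}
result = entry['item']['age'] + entry['y'][0]  # -> result = 38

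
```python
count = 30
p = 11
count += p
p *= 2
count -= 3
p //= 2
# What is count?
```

Trace (tracking count):
count = 30  # -> count = 30
p = 11  # -> p = 11
count += p  # -> count = 41
p *= 2  # -> p = 22
count -= 3  # -> count = 38
p //= 2  # -> p = 11

Answer: 38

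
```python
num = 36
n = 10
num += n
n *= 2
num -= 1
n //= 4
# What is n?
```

Answer: 5

Derivation:
Trace (tracking n):
num = 36  # -> num = 36
n = 10  # -> n = 10
num += n  # -> num = 46
n *= 2  # -> n = 20
num -= 1  # -> num = 45
n //= 4  # -> n = 5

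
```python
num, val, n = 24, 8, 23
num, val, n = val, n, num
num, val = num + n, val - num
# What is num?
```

Trace (tracking num):
num, val, n = (24, 8, 23)  # -> num = 24, val = 8, n = 23
num, val, n = (val, n, num)  # -> num = 8, val = 23, n = 24
num, val = (num + n, val - num)  # -> num = 32, val = 15

Answer: 32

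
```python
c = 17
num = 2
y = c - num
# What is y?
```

Trace (tracking y):
c = 17  # -> c = 17
num = 2  # -> num = 2
y = c - num  # -> y = 15

Answer: 15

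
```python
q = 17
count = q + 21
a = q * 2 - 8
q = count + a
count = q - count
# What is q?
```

Answer: 64

Derivation:
Trace (tracking q):
q = 17  # -> q = 17
count = q + 21  # -> count = 38
a = q * 2 - 8  # -> a = 26
q = count + a  # -> q = 64
count = q - count  # -> count = 26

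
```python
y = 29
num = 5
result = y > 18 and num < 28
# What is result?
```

Answer: True

Derivation:
Trace (tracking result):
y = 29  # -> y = 29
num = 5  # -> num = 5
result = y > 18 and num < 28  # -> result = True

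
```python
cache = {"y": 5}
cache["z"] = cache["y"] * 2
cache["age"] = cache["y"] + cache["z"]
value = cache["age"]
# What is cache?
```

Trace (tracking cache):
cache = {'y': 5}  # -> cache = {'y': 5}
cache['z'] = cache['y'] * 2  # -> cache = {'y': 5, 'z': 10}
cache['age'] = cache['y'] + cache['z']  # -> cache = {'y': 5, 'z': 10, 'age': 15}
value = cache['age']  # -> value = 15

Answer: {'y': 5, 'z': 10, 'age': 15}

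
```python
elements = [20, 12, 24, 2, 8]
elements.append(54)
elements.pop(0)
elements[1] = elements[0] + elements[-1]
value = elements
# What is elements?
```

Trace (tracking elements):
elements = [20, 12, 24, 2, 8]  # -> elements = [20, 12, 24, 2, 8]
elements.append(54)  # -> elements = [20, 12, 24, 2, 8, 54]
elements.pop(0)  # -> elements = [12, 24, 2, 8, 54]
elements[1] = elements[0] + elements[-1]  # -> elements = [12, 66, 2, 8, 54]
value = elements  # -> value = [12, 66, 2, 8, 54]

Answer: [12, 66, 2, 8, 54]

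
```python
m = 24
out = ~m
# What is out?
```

Trace (tracking out):
m = 24  # -> m = 24
out = ~m  # -> out = -25

Answer: -25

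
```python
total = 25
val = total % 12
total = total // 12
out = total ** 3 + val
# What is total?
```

Answer: 2

Derivation:
Trace (tracking total):
total = 25  # -> total = 25
val = total % 12  # -> val = 1
total = total // 12  # -> total = 2
out = total ** 3 + val  # -> out = 9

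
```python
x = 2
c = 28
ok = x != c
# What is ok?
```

Trace (tracking ok):
x = 2  # -> x = 2
c = 28  # -> c = 28
ok = x != c  # -> ok = True

Answer: True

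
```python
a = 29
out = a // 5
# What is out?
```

Answer: 5

Derivation:
Trace (tracking out):
a = 29  # -> a = 29
out = a // 5  # -> out = 5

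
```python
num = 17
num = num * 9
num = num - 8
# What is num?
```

Trace (tracking num):
num = 17  # -> num = 17
num = num * 9  # -> num = 153
num = num - 8  # -> num = 145

Answer: 145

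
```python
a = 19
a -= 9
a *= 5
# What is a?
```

Trace (tracking a):
a = 19  # -> a = 19
a -= 9  # -> a = 10
a *= 5  # -> a = 50

Answer: 50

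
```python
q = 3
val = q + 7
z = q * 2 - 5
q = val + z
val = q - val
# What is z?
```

Answer: 1

Derivation:
Trace (tracking z):
q = 3  # -> q = 3
val = q + 7  # -> val = 10
z = q * 2 - 5  # -> z = 1
q = val + z  # -> q = 11
val = q - val  # -> val = 1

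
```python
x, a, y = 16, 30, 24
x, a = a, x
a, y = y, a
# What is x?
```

Trace (tracking x):
x, a, y = (16, 30, 24)  # -> x = 16, a = 30, y = 24
x, a = (a, x)  # -> x = 30, a = 16
a, y = (y, a)  # -> a = 24, y = 16

Answer: 30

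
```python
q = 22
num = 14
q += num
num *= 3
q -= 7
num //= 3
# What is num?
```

Trace (tracking num):
q = 22  # -> q = 22
num = 14  # -> num = 14
q += num  # -> q = 36
num *= 3  # -> num = 42
q -= 7  # -> q = 29
num //= 3  # -> num = 14

Answer: 14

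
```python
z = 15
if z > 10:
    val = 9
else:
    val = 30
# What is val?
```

Trace (tracking val):
z = 15  # -> z = 15
if z > 10:  # condition is True
    val = 9  # -> val = 9

Answer: 9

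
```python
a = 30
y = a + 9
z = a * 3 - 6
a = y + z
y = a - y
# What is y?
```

Trace (tracking y):
a = 30  # -> a = 30
y = a + 9  # -> y = 39
z = a * 3 - 6  # -> z = 84
a = y + z  # -> a = 123
y = a - y  # -> y = 84

Answer: 84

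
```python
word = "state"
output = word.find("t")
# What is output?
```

Trace (tracking output):
word = 'state'  # -> word = 'state'
output = word.find('t')  # -> output = 1

Answer: 1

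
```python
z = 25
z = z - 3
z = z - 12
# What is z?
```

Trace (tracking z):
z = 25  # -> z = 25
z = z - 3  # -> z = 22
z = z - 12  # -> z = 10

Answer: 10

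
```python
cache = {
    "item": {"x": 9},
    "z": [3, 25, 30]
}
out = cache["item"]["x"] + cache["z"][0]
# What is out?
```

Answer: 12

Derivation:
Trace (tracking out):
cache = {'item': {'x': 9}, 'z': [3, 25, 30]}  # -> cache = {'item': {'x': 9}, 'z': [3, 25, 30]}
out = cache['item']['x'] + cache['z'][0]  # -> out = 12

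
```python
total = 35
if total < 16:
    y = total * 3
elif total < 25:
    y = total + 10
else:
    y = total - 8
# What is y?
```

Answer: 27

Derivation:
Trace (tracking y):
total = 35  # -> total = 35
if total < 16:  # condition is False
elif total < 25:  # condition is False
else:
    y = total - 8  # -> y = 27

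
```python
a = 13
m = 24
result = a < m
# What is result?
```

Answer: True

Derivation:
Trace (tracking result):
a = 13  # -> a = 13
m = 24  # -> m = 24
result = a < m  # -> result = True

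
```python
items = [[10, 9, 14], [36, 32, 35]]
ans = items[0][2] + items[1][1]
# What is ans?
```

Answer: 46

Derivation:
Trace (tracking ans):
items = [[10, 9, 14], [36, 32, 35]]  # -> items = [[10, 9, 14], [36, 32, 35]]
ans = items[0][2] + items[1][1]  # -> ans = 46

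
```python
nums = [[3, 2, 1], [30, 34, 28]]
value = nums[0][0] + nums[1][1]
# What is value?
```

Trace (tracking value):
nums = [[3, 2, 1], [30, 34, 28]]  # -> nums = [[3, 2, 1], [30, 34, 28]]
value = nums[0][0] + nums[1][1]  # -> value = 37

Answer: 37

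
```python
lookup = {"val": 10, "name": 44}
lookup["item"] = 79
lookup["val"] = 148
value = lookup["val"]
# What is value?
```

Answer: 148

Derivation:
Trace (tracking value):
lookup = {'val': 10, 'name': 44}  # -> lookup = {'val': 10, 'name': 44}
lookup['item'] = 79  # -> lookup = {'val': 10, 'name': 44, 'item': 79}
lookup['val'] = 148  # -> lookup = {'val': 148, 'name': 44, 'item': 79}
value = lookup['val']  # -> value = 148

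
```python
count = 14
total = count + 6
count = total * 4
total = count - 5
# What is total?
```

Trace (tracking total):
count = 14  # -> count = 14
total = count + 6  # -> total = 20
count = total * 4  # -> count = 80
total = count - 5  # -> total = 75

Answer: 75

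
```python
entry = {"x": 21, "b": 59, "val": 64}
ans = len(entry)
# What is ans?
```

Answer: 3

Derivation:
Trace (tracking ans):
entry = {'x': 21, 'b': 59, 'val': 64}  # -> entry = {'x': 21, 'b': 59, 'val': 64}
ans = len(entry)  # -> ans = 3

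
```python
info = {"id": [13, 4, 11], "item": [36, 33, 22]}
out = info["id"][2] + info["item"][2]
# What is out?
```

Trace (tracking out):
info = {'id': [13, 4, 11], 'item': [36, 33, 22]}  # -> info = {'id': [13, 4, 11], 'item': [36, 33, 22]}
out = info['id'][2] + info['item'][2]  # -> out = 33

Answer: 33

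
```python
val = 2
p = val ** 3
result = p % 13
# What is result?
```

Answer: 8

Derivation:
Trace (tracking result):
val = 2  # -> val = 2
p = val ** 3  # -> p = 8
result = p % 13  # -> result = 8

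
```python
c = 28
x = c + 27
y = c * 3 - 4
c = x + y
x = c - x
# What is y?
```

Answer: 80

Derivation:
Trace (tracking y):
c = 28  # -> c = 28
x = c + 27  # -> x = 55
y = c * 3 - 4  # -> y = 80
c = x + y  # -> c = 135
x = c - x  # -> x = 80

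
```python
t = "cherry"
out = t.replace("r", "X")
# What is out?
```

Answer: 'cheXXy'

Derivation:
Trace (tracking out):
t = 'cherry'  # -> t = 'cherry'
out = t.replace('r', 'X')  # -> out = 'cheXXy'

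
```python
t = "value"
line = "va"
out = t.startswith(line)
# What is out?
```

Trace (tracking out):
t = 'value'  # -> t = 'value'
line = 'va'  # -> line = 'va'
out = t.startswith(line)  # -> out = True

Answer: True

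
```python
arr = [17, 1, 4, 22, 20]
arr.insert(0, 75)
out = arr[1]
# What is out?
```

Answer: 17

Derivation:
Trace (tracking out):
arr = [17, 1, 4, 22, 20]  # -> arr = [17, 1, 4, 22, 20]
arr.insert(0, 75)  # -> arr = [75, 17, 1, 4, 22, 20]
out = arr[1]  # -> out = 17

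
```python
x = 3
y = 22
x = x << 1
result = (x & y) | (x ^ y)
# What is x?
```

Answer: 6

Derivation:
Trace (tracking x):
x = 3  # -> x = 3
y = 22  # -> y = 22
x = x << 1  # -> x = 6
result = x & y | x ^ y  # -> result = 22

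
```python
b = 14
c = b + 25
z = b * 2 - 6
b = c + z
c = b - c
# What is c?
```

Answer: 22

Derivation:
Trace (tracking c):
b = 14  # -> b = 14
c = b + 25  # -> c = 39
z = b * 2 - 6  # -> z = 22
b = c + z  # -> b = 61
c = b - c  # -> c = 22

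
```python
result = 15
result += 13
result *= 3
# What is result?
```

Trace (tracking result):
result = 15  # -> result = 15
result += 13  # -> result = 28
result *= 3  # -> result = 84

Answer: 84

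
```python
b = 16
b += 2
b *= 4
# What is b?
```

Answer: 72

Derivation:
Trace (tracking b):
b = 16  # -> b = 16
b += 2  # -> b = 18
b *= 4  # -> b = 72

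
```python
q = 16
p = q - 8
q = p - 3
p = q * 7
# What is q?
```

Trace (tracking q):
q = 16  # -> q = 16
p = q - 8  # -> p = 8
q = p - 3  # -> q = 5
p = q * 7  # -> p = 35

Answer: 5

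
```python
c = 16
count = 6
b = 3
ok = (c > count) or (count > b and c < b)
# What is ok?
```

Trace (tracking ok):
c = 16  # -> c = 16
count = 6  # -> count = 6
b = 3  # -> b = 3
ok = c > count or (count > b and c < b)  # -> ok = True

Answer: True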